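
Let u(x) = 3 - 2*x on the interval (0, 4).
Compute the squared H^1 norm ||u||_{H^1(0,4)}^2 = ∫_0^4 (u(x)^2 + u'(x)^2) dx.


||u||_{H^1}^2 = 124/3

The H^1 norm (squared) on an interval (0, L) is
  ||u||_{H^1}^2 = ∫_0^L u(x)^2 dx + ∫_0^L u'(x)^2 dx.
Compute u'(x) = -2.
Then u(x)^2 = 4*x**2 - 12*x + 9 and u'(x)^2 = 4.
Integrate each monomial from 0 to 4 using ∫_0^4 c·x^n dx = c·4^(n+1)/(n+1):
  ∫_0^4 u(x)^2 dx = ∫_0^4 (4*x^2 - 12*x + 9) dx. Term by term:
    ∫_0^4 4*x^2 dx = 256/3;  ∫_0^4 -12*x dx = -96;  ∫_0^4 9 dx = 36.
  Sum: 256/3 − 96 + 36 = 76/3.
  ∫_0^4 u'(x)^2 dx = ∫_0^4 (4) dx. Term by term:
    ∫_0^4 4 dx = 16.
Adding: ||u||_{H^1}^2 = 76/3 + 16 = 124/3.


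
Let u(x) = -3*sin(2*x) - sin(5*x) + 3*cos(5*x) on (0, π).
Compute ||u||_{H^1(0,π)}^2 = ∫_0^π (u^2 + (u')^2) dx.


||u||_{H^1(0,π)}^2 = 624/7 + 305*π/2

u'(x) = -15*sin(5*x) - 6*cos(2*x) - 5*cos(5*x).
Expand u² and (u')² and integrate term by term on (0, π), using: for integers n ≥ 1, ∫_0^π sin²(nx) dx = ∫_0^π cos²(nx) dx = π/2; for n ≠ n', ∫_0^π sin(nx)sin(n'x) dx = ∫_0^π cos(nx)cos(n'x) dx = 0; and by product-to-sum, ∫_0^π sin(nx)cos(n'x) dx = ½∫_0^π [sin((n+n')x) + sin((n−n')x)] dx, which is 0 when n+n' is even and 2n/(n²−n'²) when n+n' is odd (it need not vanish on (0, π)).
  u² squared terms: (-1)²·∫sin(5x)² dx = 1·π/2 = π/2;  (-3)²·∫sin(2x)² dx = 9·π/2 = 9*π/2;  (3)²·∫cos(5x)² dx = 9·π/2 = 9*π/2.
  u² cross terms: 2·(-1)·(-3)·∫sin(5x)·sin(2x) dx = 6·(0) = 0;  2·(-1)·(3)·∫sin(5x)·cos(5x) dx = -6·(0) = 0;  2·(-3)·(3)·∫sin(2x)·cos(5x) dx = -18·(-4/21) = 24/7.
  So ∫_0^π u² dx = π/2 + 9*π/2 + 9*π/2 + 0 + 0 + 24/7 = 24/7 + 19*π/2.
  (u')² squared terms: (-15)²·∫sin(5x)² dx = 225·π/2 = 225*π/2;  (-6)²·∫cos(2x)² dx = 36·π/2 = 18*π;  (-5)²·∫cos(5x)² dx = 25·π/2 = 25*π/2.
  (u')² cross terms: 2·(-15)·(-6)·∫sin(5x)·cos(2x) dx = 180·(10/21) = 600/7;  2·(-15)·(-5)·∫sin(5x)·cos(5x) dx = 150·(0) = 0;  2·(-6)·(-5)·∫cos(2x)·cos(5x) dx = 60·(0) = 0.
  So ∫_0^π (u')² dx = 225*π/2 + 18*π + 25*π/2 + 600/7 + 0 + 0 = 600/7 + 143*π.
||u||_{H^1}^2 = (24/7 + 19*π/2) + (600/7 + 143*π) = 624/7 + 305*π/2.


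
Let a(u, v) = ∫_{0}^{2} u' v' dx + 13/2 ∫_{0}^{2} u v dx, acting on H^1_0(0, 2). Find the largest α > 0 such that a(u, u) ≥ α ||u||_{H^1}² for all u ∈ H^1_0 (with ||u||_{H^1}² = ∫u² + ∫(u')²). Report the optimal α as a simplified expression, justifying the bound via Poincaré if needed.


α = 1

Coercivity of a(·,·) on H^1_0(0, 2) means a(u, u) ≥ α ||u||_{H^1}² for every u ∈ H^1_0.
The interval has length L = 2, and Poincaré/coercivity depend only on L. Here a(u, u) = ∫(u')² + (13/2)·∫u².
Here c = 13/2 ≥ 1, so a(u,u) = ∫(u')² + c∫u² ≥ ∫(u')² + ∫u² = ||u||_{H^1}², i.e. α = 1 works. No larger α is possible: a(u,u) ≥ α||u||_{H^1}² means (1−α)∫(u')² ≥ (α−c)∫u², and for the modes u_n = sin(nπ(x−x₀)/L) (x₀ the left endpoint) one has ∫u_n²/∫(u_n')² = (L/(nπ))² → 0, so a(u_n,u_n)/||u_n||_{H^1}² → 1. Hence the optimal constant is α = 1.
Therefore α = 1.


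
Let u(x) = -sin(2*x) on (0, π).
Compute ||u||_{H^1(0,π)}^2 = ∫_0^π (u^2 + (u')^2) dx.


||u||_{H^1(0,π)}^2 = 5*π/2

u'(x) = -2*cos(2*x).
Expand u² and (u')² and integrate term by term on (0, π), using: for integers n ≥ 1, ∫_0^π sin²(nx) dx = ∫_0^π cos²(nx) dx = π/2; for n ≠ n', ∫_0^π sin(nx)sin(n'x) dx = ∫_0^π cos(nx)cos(n'x) dx = 0; and by product-to-sum, ∫_0^π sin(nx)cos(n'x) dx = ½∫_0^π [sin((n+n')x) + sin((n−n')x)] dx, which is 0 when n+n' is even and 2n/(n²−n'²) when n+n' is odd (it need not vanish on (0, π)).
  u² squared terms: (-1)²·∫sin(2x)² dx = 1·π/2 = π/2.
  So ∫_0^π u² dx = π/2.
  (u')² squared terms: (-2)²·∫cos(2x)² dx = 4·π/2 = 2*π.
  So ∫_0^π (u')² dx = 2*π.
||u||_{H^1}^2 = (π/2) + (2*π) = 5*π/2.


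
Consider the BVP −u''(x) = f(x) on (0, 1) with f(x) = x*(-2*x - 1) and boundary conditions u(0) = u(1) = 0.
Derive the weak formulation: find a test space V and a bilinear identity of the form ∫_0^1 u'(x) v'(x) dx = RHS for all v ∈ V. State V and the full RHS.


V = H^1_0(0, 1) (so v(0) = v(1) = 0); weak form: ∫_0^1 u'v' dx = ∫_0^1 (x*(-2*x - 1)) v dx for all v ∈ V.

Multiply both sides by a test function v and integrate from 0 to 1:
  ∫_0^1 −u''(x) v(x) dx = ∫_0^1 f(x) v(x) dx.
Integrate the LHS by parts once:
  ∫_0^1 −u'' v dx = −[u'(x) v(x)]_0^1 + ∫_0^1 u'(x) v'(x) dx.
Thus ∫_0^1 u'(x) v'(x) dx = ∫_0^1 f(x) v(x) dx + [u'(x) v(x)]_0^1.
Choose V so that boundary terms are either known or forced to vanish.
u is Dirichlet: u(0) = u(1) = 0. Let V = H^1_0(0, 1); then v(0) = v(1) = 0, and [u' v]_0^1 = 0.
Weak formulation: find u (satisfying any essential BC) such that ∫_0^1 u'(x) v'(x) dx = ∫_0^1 f v dx for all v ∈ V.
Substituting f(x) = x*(-2*x - 1), the right-hand side is ∫_0^1 (x*(-2*x - 1)) v dx.


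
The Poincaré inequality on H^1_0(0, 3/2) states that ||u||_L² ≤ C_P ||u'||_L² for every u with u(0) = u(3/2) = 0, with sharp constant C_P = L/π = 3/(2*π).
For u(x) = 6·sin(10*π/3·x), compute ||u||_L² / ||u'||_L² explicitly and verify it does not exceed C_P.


||u||_L² / ||u'||_L² = 3/(10*π) < C_P = 3/(2*π).

u(x) = 6·sin(10*π/3·x), so u'(x) = 20*π*cos(10*π*x/3).
Writing u(x) = A·sin(kπx/L) with A = 6 and k = 5, use ∫_0^L sin²(kπx/L) dx = L/2 and ∫_0^L cos²(kπx/L) dx = L/2.
u² = 36·sin²(10*π/3·x) and (u')² = 400*π^2·cos²(10*π/3·x), and each of sin², cos² integrates to L/2 = 3/4 over (0, 3/2).
∫_0^3/2 u² dx = 27, so ||u||_L² = 3*sqrt(3).
∫_0^3/2 (u')² dx = 300*π^2, so ||u'||_L² = 10*sqrt(3)*π.
Ratio ||u||_L² / ||u'||_L² = 3/(10*π).
Sharp Poincaré constant on H^1_0(0, 3/2) is C_P = L/π = 3/(2*π), achieved by sin(2*π/3·x).
This is the k = 5 harmonic; the ratio L/(kπ) is strictly less than C_P = L/π, consistent with the sharp inequality ||u||_L² ≤ C_P ||u'||_L².


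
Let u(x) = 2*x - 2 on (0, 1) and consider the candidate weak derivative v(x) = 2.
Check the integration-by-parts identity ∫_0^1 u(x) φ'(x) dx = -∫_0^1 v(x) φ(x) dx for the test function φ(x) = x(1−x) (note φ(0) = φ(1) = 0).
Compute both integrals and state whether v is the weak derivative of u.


LHS = -1/3, RHS = -1/3. Yes, v = u' weakly.

u(x) = 2*x - 2, classical derivative u'(x) = 2.
φ(x) = x(1−x), so φ'(x) = 1 - 2*x.
Note φ(0) = φ(1) = 0, so the boundary term u·φ vanishes.
LHS = ∫_0^1 u(x) φ'(x) dx = ∫_0^1 (-4*x^2 + 6*x - 2) dx. Term by term:
  ∫_0^1 -4*x^2 dx = -4/3;  ∫_0^1 6*x dx = 3;  ∫_0^1 -2 dx = -2.
Sum: -4/3 + 3 − 2 = -1/3.
So LHS = -1/3.
∫_0^1 v(x) φ(x) dx = ∫_0^1 (-2*x^2 + 2*x) dx. Term by term:
  ∫_0^1 -2*x^2 dx = -2/3;  ∫_0^1 2*x dx = 1.
Sum: -2/3 + 1 = 1/3.
So RHS = -∫_0^1 v(x) φ(x) dx = -1/3.
LHS = RHS, so the identity holds for this test φ.
Moreover u is smooth here and v(x) = u'(x) = 2 pointwise, so the identity holds for every test function. Hence v is the weak derivative of u.


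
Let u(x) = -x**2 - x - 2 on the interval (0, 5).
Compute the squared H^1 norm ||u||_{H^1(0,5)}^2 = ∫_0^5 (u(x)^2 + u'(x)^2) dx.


||u||_{H^1}^2 = 2875/2

The H^1 norm (squared) on an interval (0, L) is
  ||u||_{H^1}^2 = ∫_0^L u(x)^2 dx + ∫_0^L u'(x)^2 dx.
Compute u'(x) = -2*x - 1.
Then u(x)^2 = x**4 + 2*x**3 + 5*x**2 + 4*x + 4 and u'(x)^2 = 4*x**2 + 4*x + 1.
Integrate each monomial from 0 to 5 using ∫_0^5 c·x^n dx = c·5^(n+1)/(n+1):
  ∫_0^5 u(x)^2 dx = ∫_0^5 (x^4 + 2*x^3 + 5*x^2 + 4*x + 4) dx. Term by term:
    ∫_0^5 x^4 dx = 625;  ∫_0^5 2*x^3 dx = 625/2;  ∫_0^5 5*x^2 dx = 625/3;
    ∫_0^5 4*x dx = 50;  ∫_0^5 4 dx = 20.
  Sum: 625 + 625/2 + 625/3 + 50 + 20 = 7295/6.
  ∫_0^5 u'(x)^2 dx = ∫_0^5 (4*x^2 + 4*x + 1) dx. Term by term:
    ∫_0^5 4*x^2 dx = 500/3;  ∫_0^5 4*x dx = 50;  ∫_0^5 1 dx = 5.
  Sum: 500/3 + 50 + 5 = 665/3.
Adding: ||u||_{H^1}^2 = 7295/6 + 665/3 = 2875/2.


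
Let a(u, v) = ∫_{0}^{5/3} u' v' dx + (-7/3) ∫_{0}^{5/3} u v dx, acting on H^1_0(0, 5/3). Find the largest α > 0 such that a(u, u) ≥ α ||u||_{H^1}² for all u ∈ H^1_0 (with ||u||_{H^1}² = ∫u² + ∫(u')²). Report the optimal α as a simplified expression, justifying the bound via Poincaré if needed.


α = (-175 + 27*π^2)/(3*(25 + 9*π^2))

Coercivity of a(·,·) on H^1_0(0, 5/3) means a(u, u) ≥ α ||u||_{H^1}² for every u ∈ H^1_0.
The interval has length L = 5/3, and Poincaré/coercivity depend only on L. Here a(u, u) = ∫(u')² + (-7/3)·∫u².
Here c = -7/3 < 0 with |c| < (π/L)² = 9*π^2/25, so coercivity still holds. The condition a(u,u) ≥ α||u||_{H^1}² reads (1−α)∫(u')² ≥ (α−c)∫u². Any admissible α is ≤ 1 (rapidly oscillating u have ∫u²/∫(u')² → 0), and α = 1 would force 0 ≥ (1−c)∫u², impossible since c < 1; so 1−α > 0. By the sharp Poincaré inequality on H^1_0 of an interval of length L, ∫(u')² ≥ (π/L)²∫u² with equality for the first sine mode sin(π(x−x₀)/L) (x₀ the left endpoint), so the inequality holds for all u iff (1−α)(π/L)² ≥ α − c, i.e. α ≤ ((π/L)² + c)/((π/L)² + 1) = (1 + c(L/π)²)/(1 + (L/π)²). (Direct route, valid since c ≤ 0: Poincaré gives c∫u² ≥ c(L/π)²∫(u')², so a(u,u) ≥ (1 + c(L/π)²)∫(u')², while ||u||_{H^1}² ≤ (1 + (L/π)²)∫(u')²; dividing yields the same α.) With (π/L)² = 9*π^2/25 and c = -7/3, the largest admissible constant is α = ((π/L)² + c)/((π/L)² + 1).
Simplifying, α = (-175 + 27*π^2)/(3*(25 + 9*π^2)).


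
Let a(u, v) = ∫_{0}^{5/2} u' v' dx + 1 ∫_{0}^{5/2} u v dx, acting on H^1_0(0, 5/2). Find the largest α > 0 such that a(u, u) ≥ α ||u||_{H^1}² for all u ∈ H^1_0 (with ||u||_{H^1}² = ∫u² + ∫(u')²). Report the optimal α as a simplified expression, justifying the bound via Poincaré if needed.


α = 1

Coercivity of a(·,·) on H^1_0(0, 5/2) means a(u, u) ≥ α ||u||_{H^1}² for every u ∈ H^1_0.
The interval has length L = 5/2, and Poincaré/coercivity depend only on L. Here a(u, u) = ∫(u')² + (1)·∫u².
Here c = 1 ≥ 1, so a(u,u) = ∫(u')² + c∫u² ≥ ∫(u')² + ∫u² = ||u||_{H^1}², i.e. α = 1 works. No larger α is possible: a(u,u) ≥ α||u||_{H^1}² means (1−α)∫(u')² ≥ (α−c)∫u², and for the modes u_n = sin(nπ(x−x₀)/L) (x₀ the left endpoint) one has ∫u_n²/∫(u_n')² = (L/(nπ))² → 0, so a(u_n,u_n)/||u_n||_{H^1}² → 1. Hence the optimal constant is α = 1.
Therefore α = 1.


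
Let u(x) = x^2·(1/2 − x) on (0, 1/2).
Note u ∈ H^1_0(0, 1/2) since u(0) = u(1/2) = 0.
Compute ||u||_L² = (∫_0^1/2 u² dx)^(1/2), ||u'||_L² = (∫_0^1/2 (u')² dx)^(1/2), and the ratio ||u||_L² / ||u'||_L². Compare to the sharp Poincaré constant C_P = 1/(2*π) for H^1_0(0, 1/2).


||u||_L² / ||u'||_L² = sqrt(14)/28 < C_P = 1/(2*π).

u(x) = x^2·(1/2 − x), so u'(x) = x*(1 - 3*x).
u(x) = x^2·(1/2 − x) vanishes at x = 0 and x = 1/2, so u ∈ H^1_0(0, 1/2). Differentiate via the product rule and integrate the resulting polynomials term by term.
  ∫_0^1/2 u² dx = ∫_0^1/2 (x^6 - x^5 + x^4/4) dx. Term by term:
    ∫_0^1/2 x^6 dx = 1/896;  ∫_0^1/2 -x^5 dx = -1/384;  ∫_0^1/2 x^4/4 dx = 1/640.
  Sum: 1/896 − 1/384 + 1/640 = 1/13440.
  ∫_0^1/2 (u')² dx = ∫_0^1/2 (9*x^4 - 6*x^3 + x^2) dx. Term by term:
    ∫_0^1/2 9*x^4 dx = 9/160;  ∫_0^1/2 -6*x^3 dx = -3/32;  ∫_0^1/2 x^2 dx = 1/24.
  Sum: 9/160 − 3/32 + 1/24 = 1/240.
∫_0^1/2 u² dx = 1/13440, so ||u||_L² = sqrt(210)/1680.
∫_0^1/2 (u')² dx = 1/240, so ||u'||_L² = sqrt(15)/60.
Ratio ||u||_L² / ||u'||_L² = sqrt(14)/28.
Sharp Poincaré constant on H^1_0(0, 1/2) is C_P = L/π = 1/(2*π), achieved by sin(2*π·x).
A polynomial bump cannot attain the sharp Poincaré constant (only the first sine eigenfunction does), so the ratio is strictly less than C_P, consistent with ||u||_L² ≤ C_P ||u'||_L².


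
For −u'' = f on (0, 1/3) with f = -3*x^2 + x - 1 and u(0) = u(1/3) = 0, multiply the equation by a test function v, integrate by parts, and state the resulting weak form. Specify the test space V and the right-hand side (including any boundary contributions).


V = H^1_0(0, 1/3) (so v(0) = v(1/3) = 0); weak form: ∫_0^1/3 u'v' dx = ∫_0^1/3 (-3*x^2 + x - 1) v dx for all v ∈ V.

Multiply both sides by a test function v and integrate from 0 to 1/3:
  ∫_0^1/3 −u''(x) v(x) dx = ∫_0^1/3 f(x) v(x) dx.
Integrate the LHS by parts once:
  ∫_0^1/3 −u'' v dx = −[u'(x) v(x)]_0^1/3 + ∫_0^1/3 u'(x) v'(x) dx.
Thus ∫_0^1/3 u'(x) v'(x) dx = ∫_0^1/3 f(x) v(x) dx + [u'(x) v(x)]_0^1/3.
Choose V so that boundary terms are either known or forced to vanish.
u is Dirichlet: u(0) = u(1/3) = 0. Let V = H^1_0(0, 1/3); then v(0) = v(1/3) = 0, and [u' v]_0^1/3 = 0.
Weak formulation: find u (satisfying any essential BC) such that ∫_0^1/3 u'(x) v'(x) dx = ∫_0^1/3 f v dx for all v ∈ V.
Substituting f(x) = -3*x^2 + x - 1, the right-hand side is ∫_0^1/3 (-3*x^2 + x - 1) v dx.


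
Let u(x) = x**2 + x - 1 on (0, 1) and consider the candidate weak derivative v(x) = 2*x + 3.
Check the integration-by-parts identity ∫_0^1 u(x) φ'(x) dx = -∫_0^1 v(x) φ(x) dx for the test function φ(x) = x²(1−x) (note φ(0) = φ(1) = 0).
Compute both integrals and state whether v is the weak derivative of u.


LHS = -11/60, RHS = -7/20. No, v is not the weak derivative of u.

u(x) = x**2 + x - 1, classical derivative u'(x) = 2*x + 1.
φ(x) = x²(1−x), so φ'(x) = x*(2 - 3*x).
Note φ(0) = φ(1) = 0, so the boundary term u·φ vanishes.
LHS = ∫_0^1 u(x) φ'(x) dx = ∫_0^1 (-3*x^4 - x^3 + 5*x^2 - 2*x) dx. Term by term:
  ∫_0^1 -3*x^4 dx = -3/5;  ∫_0^1 -x^3 dx = -1/4;  ∫_0^1 5*x^2 dx = 5/3;
  ∫_0^1 -2*x dx = -1.
Sum: -3/5 − 1/4 + 5/3 − 1 = -11/60.
So LHS = -11/60.
∫_0^1 v(x) φ(x) dx = ∫_0^1 (-2*x^4 - x^3 + 3*x^2) dx. Term by term:
  ∫_0^1 -2*x^4 dx = -2/5;  ∫_0^1 -x^3 dx = -1/4;  ∫_0^1 3*x^2 dx = 1.
Sum: -2/5 − 1/4 + 1 = 7/20.
So RHS = -∫_0^1 v(x) φ(x) dx = -7/20.
LHS − RHS = 1/6 ≠ 0, so the identity fails.
(For a valid weak derivative the identity must hold for EVERY test function, in particular this one. The failure shows v is NOT the weak derivative of u.)
Correct weak derivative would be u'(x) = 2*x + 1.


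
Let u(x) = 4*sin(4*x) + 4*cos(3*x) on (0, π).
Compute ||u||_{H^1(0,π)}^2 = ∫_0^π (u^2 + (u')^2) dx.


||u||_{H^1(0,π)}^2 = 2560/7 + 216*π

u'(x) = -12*sin(3*x) + 16*cos(4*x).
Expand u² and (u')² and integrate term by term on (0, π), using: for integers n ≥ 1, ∫_0^π sin²(nx) dx = ∫_0^π cos²(nx) dx = π/2; for n ≠ n', ∫_0^π sin(nx)sin(n'x) dx = ∫_0^π cos(nx)cos(n'x) dx = 0; and by product-to-sum, ∫_0^π sin(nx)cos(n'x) dx = ½∫_0^π [sin((n+n')x) + sin((n−n')x)] dx, which is 0 when n+n' is even and 2n/(n²−n'²) when n+n' is odd (it need not vanish on (0, π)).
  u² squared terms: (4)²·∫cos(3x)² dx = 16·π/2 = 8*π;  (4)²·∫sin(4x)² dx = 16·π/2 = 8*π.
  u² cross terms: 2·(4)·(4)·∫cos(3x)·sin(4x) dx = 32·(8/7) = 256/7.
  So ∫_0^π u² dx = 8*π + 8*π + 256/7 = 256/7 + 16*π.
  (u')² squared terms: (-12)²·∫sin(3x)² dx = 144·π/2 = 72*π;  (16)²·∫cos(4x)² dx = 256·π/2 = 128*π.
  (u')² cross terms: 2·(-12)·(16)·∫sin(3x)·cos(4x) dx = -384·(-6/7) = 2304/7.
  So ∫_0^π (u')² dx = 72*π + 128*π + 2304/7 = 2304/7 + 200*π.
||u||_{H^1}^2 = (256/7 + 16*π) + (2304/7 + 200*π) = 2560/7 + 216*π.


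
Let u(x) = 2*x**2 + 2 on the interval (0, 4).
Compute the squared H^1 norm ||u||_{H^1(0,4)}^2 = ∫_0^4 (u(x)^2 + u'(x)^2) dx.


||u||_{H^1}^2 = 6736/5

The H^1 norm (squared) on an interval (0, L) is
  ||u||_{H^1}^2 = ∫_0^L u(x)^2 dx + ∫_0^L u'(x)^2 dx.
Compute u'(x) = 4*x.
Then u(x)^2 = 4*x**4 + 8*x**2 + 4 and u'(x)^2 = 16*x**2.
Integrate each monomial from 0 to 4 using ∫_0^4 c·x^n dx = c·4^(n+1)/(n+1):
  ∫_0^4 u(x)^2 dx = ∫_0^4 (4*x^4 + 8*x^2 + 4) dx. Term by term:
    ∫_0^4 4*x^4 dx = 4096/5;  ∫_0^4 8*x^2 dx = 512/3;  ∫_0^4 4 dx = 16.
  Sum: 4096/5 + 512/3 + 16 = 15088/15.
  ∫_0^4 u'(x)^2 dx = ∫_0^4 (16*x^2) dx. Term by term:
    ∫_0^4 16*x^2 dx = 1024/3.
Adding: ||u||_{H^1}^2 = 15088/15 + 1024/3 = 6736/5.


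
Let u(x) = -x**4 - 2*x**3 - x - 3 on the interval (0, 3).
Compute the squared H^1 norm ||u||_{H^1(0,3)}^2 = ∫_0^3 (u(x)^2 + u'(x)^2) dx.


||u||_{H^1}^2 = 1442397/70

The H^1 norm (squared) on an interval (0, L) is
  ||u||_{H^1}^2 = ∫_0^L u(x)^2 dx + ∫_0^L u'(x)^2 dx.
Compute u'(x) = -4*x**3 - 6*x**2 - 1.
Then u(x)^2 = x**8 + 4*x**7 + 4*x**6 + 2*x**5 + 10*x**4 + 12*x**3 + x**2 + 6*x + 9 and u'(x)^2 = 16*x**6 + 48*x**5 + 36*x**4 + 8*x**3 + 12*x**2 + 1.
Integrate each monomial from 0 to 3 using ∫_0^3 c·x^n dx = c·3^(n+1)/(n+1):
  ∫_0^3 u(x)^2 dx = ∫_0^3 (x^8 + 4*x^7 + 4*x^6 + 2*x^5 + 10*x^4 + 12*x^3 + x^2 + 6*x + 9) dx. Term by term:
    ∫_0^3 x^8 dx = 2187;  ∫_0^3 4*x^7 dx = 6561/2;  ∫_0^3 4*x^6 dx = 8748/7;
    ∫_0^3 2*x^5 dx = 243;  ∫_0^3 10*x^4 dx = 486;  ∫_0^3 12*x^3 dx = 243;
    ∫_0^3 x^2 dx = 9;  ∫_0^3 6*x dx = 27;  ∫_0^3 9 dx = 27.
  Sum: 2187 + 6561/2 + 8748/7 + 243 + 486 + 243 + 9 + 27 + 27 = 108531/14.
  ∫_0^3 u'(x)^2 dx = ∫_0^3 (16*x^6 + 48*x^5 + 36*x^4 + 8*x^3 + 12*x^2 + 1) dx. Term by term:
    ∫_0^3 16*x^6 dx = 34992/7;  ∫_0^3 48*x^5 dx = 5832;  ∫_0^3 36*x^4 dx = 8748/5;
    ∫_0^3 8*x^3 dx = 162;  ∫_0^3 12*x^2 dx = 108;  ∫_0^3 1 dx = 3.
  Sum: 34992/7 + 5832 + 8748/5 + 162 + 108 + 3 = 449871/35.
Adding: ||u||_{H^1}^2 = 108531/14 + 449871/35 = 1442397/70.


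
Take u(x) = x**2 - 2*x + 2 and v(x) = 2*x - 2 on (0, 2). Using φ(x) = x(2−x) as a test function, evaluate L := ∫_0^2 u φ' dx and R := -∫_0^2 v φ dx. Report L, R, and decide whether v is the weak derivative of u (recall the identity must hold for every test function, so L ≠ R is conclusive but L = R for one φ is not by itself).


LHS = 0, RHS = 0. Yes, v = u' weakly.

u(x) = x**2 - 2*x + 2, classical derivative u'(x) = 2*x - 2.
φ(x) = x(2−x), so φ'(x) = 2 - 2*x.
Note φ(0) = φ(2) = 0, so the boundary term u·φ vanishes.
LHS = ∫_0^2 u(x) φ'(x) dx = ∫_0^2 (-2*x^3 + 6*x^2 - 8*x + 4) dx. Term by term:
  ∫_0^2 -2*x^3 dx = -8;  ∫_0^2 6*x^2 dx = 16;  ∫_0^2 -8*x dx = -16;
  ∫_0^2 4 dx = 8.
Sum: -8 + 16 − 16 + 8 = 0.
So LHS = 0.
∫_0^2 v(x) φ(x) dx = ∫_0^2 (-2*x^3 + 6*x^2 - 4*x) dx. Term by term:
  ∫_0^2 -2*x^3 dx = -8;  ∫_0^2 6*x^2 dx = 16;  ∫_0^2 -4*x dx = -8.
Sum: -8 + 16 − 8 = 0.
So RHS = -∫_0^2 v(x) φ(x) dx = 0.
LHS = RHS, so the identity holds for this test φ.
Moreover u is smooth here and v(x) = u'(x) = 2*x - 2 pointwise, so the identity holds for every test function. Hence v is the weak derivative of u.


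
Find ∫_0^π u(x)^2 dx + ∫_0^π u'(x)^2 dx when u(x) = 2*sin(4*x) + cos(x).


||u||_{H^1(0,π)}^2 = 64/15 + 35*π

u'(x) = -sin(x) + 8*cos(4*x).
Expand u² and (u')² and integrate term by term on (0, π), using: for integers n ≥ 1, ∫_0^π sin²(nx) dx = ∫_0^π cos²(nx) dx = π/2; for n ≠ n', ∫_0^π sin(nx)sin(n'x) dx = ∫_0^π cos(nx)cos(n'x) dx = 0; and by product-to-sum, ∫_0^π sin(nx)cos(n'x) dx = ½∫_0^π [sin((n+n')x) + sin((n−n')x)] dx, which is 0 when n+n' is even and 2n/(n²−n'²) when n+n' is odd (it need not vanish on (0, π)).
  u² squared terms: (2)²·∫sin(4x)² dx = 4·π/2 = 2*π;  (1)²·∫cos(x)² dx = 1·π/2 = π/2.
  u² cross terms: 2·(2)·(1)·∫sin(4x)·cos(x) dx = 4·(8/15) = 32/15.
  So ∫_0^π u² dx = 2*π + π/2 + 32/15 = 32/15 + 5*π/2.
  (u')² squared terms: (-1)²·∫sin(x)² dx = 1·π/2 = π/2;  (8)²·∫cos(4x)² dx = 64·π/2 = 32*π.
  (u')² cross terms: 2·(-1)·(8)·∫sin(x)·cos(4x) dx = -16·(-2/15) = 32/15.
  So ∫_0^π (u')² dx = π/2 + 32*π + 32/15 = 32/15 + 65*π/2.
||u||_{H^1}^2 = (32/15 + 5*π/2) + (32/15 + 65*π/2) = 64/15 + 35*π.


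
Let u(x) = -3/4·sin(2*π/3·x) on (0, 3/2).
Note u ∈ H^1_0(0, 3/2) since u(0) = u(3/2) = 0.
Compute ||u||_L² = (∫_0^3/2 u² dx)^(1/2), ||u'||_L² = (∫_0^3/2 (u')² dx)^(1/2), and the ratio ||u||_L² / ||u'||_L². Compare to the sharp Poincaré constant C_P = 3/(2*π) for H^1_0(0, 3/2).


||u||_L² / ||u'||_L² = 3/(2*π) = C_P.

u(x) = -3/4·sin(2*π/3·x), so u'(x) = -π*cos(2*π*x/3)/2.
Writing u(x) = A·sin(kπx/L) with A = -3/4 and k = 1, use ∫_0^L sin²(kπx/L) dx = L/2 and ∫_0^L cos²(kπx/L) dx = L/2.
u² = 9/16·sin²(2*π/3·x) and (u')² = π^2/4·cos²(2*π/3·x), and each of sin², cos² integrates to L/2 = 3/4 over (0, 3/2).
∫_0^3/2 u² dx = 27/64, so ||u||_L² = 3*sqrt(3)/8.
∫_0^3/2 (u')² dx = 3*π^2/16, so ||u'||_L² = sqrt(3)*π/4.
Ratio ||u||_L² / ||u'||_L² = 3/(2*π).
Sharp Poincaré constant on H^1_0(0, 3/2) is C_P = L/π = 3/(2*π), achieved by sin(2*π/3·x).
This is the k = 1 eigenfunction (up to amplitude), so the ratio equals the sharp Poincaré constant exactly.


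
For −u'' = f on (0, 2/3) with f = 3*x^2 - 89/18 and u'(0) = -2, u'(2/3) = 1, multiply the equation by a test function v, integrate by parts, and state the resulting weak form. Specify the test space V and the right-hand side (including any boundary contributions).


V = H^1(0, 2/3) (v unrestricted at boundary; u is determined up to an additive constant); weak form: ∫_0^2/3 u'v' dx = ∫_0^2/3 (3*x^2 - 89/18) v dx + v(2/3) + 2·v(0) for all v ∈ V.

Multiply both sides by a test function v and integrate from 0 to 2/3:
  ∫_0^2/3 −u''(x) v(x) dx = ∫_0^2/3 f(x) v(x) dx.
Integrate the LHS by parts once:
  ∫_0^2/3 −u'' v dx = −[u'(x) v(x)]_0^2/3 + ∫_0^2/3 u'(x) v'(x) dx.
Thus ∫_0^2/3 u'(x) v'(x) dx = ∫_0^2/3 f(x) v(x) dx + [u'(x) v(x)]_0^2/3.
Choose V so that boundary terms are either known or forced to vanish.
u has inhomogeneous Neumann u'(0) = -2, u'(2/3) = 1. [u' v]_0^2/3 = (1)·v(2/3) − (-2)·v(0) = v(2/3) + 2·v(0). Take V = H^1(0, 2/3); boundary term becomes part of RHS.
Weak formulation: find u (satisfying any essential BC) such that ∫_0^2/3 u'(x) v'(x) dx = ∫_0^2/3 f v dx + v(2/3) + 2·v(0) for all v ∈ V (Neumann data are natural BCs: they enter the RHS as boundary terms).
Substituting f(x) = 3*x^2 - 89/18, the right-hand side is ∫_0^2/3 (3*x^2 - 89/18) v dx + v(2/3) + 2·v(0).
Compatibility check (pure Neumann): taking v ≡ 1 ∈ V gives 0 = ∫_0^2/3 f dx + (1) − (-2), i.e. ∫_0^2/3 f dx must equal u'(0) − u'(2/3) = -3. Indeed ∫_0^2/3 (3*x^2 - 89/18) dx = -3, so the data are compatible. The solution is then unique only up to an additive constant (fix it e.g. by requiring ∫_0^2/3 u dx = 0).


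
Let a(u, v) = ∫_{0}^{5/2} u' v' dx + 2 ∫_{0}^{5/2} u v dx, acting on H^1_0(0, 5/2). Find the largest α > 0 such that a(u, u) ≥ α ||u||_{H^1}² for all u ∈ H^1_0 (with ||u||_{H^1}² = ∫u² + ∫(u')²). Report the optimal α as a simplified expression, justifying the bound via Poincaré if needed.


α = 1

Coercivity of a(·,·) on H^1_0(0, 5/2) means a(u, u) ≥ α ||u||_{H^1}² for every u ∈ H^1_0.
The interval has length L = 5/2, and Poincaré/coercivity depend only on L. Here a(u, u) = ∫(u')² + (2)·∫u².
Here c = 2 ≥ 1, so a(u,u) = ∫(u')² + c∫u² ≥ ∫(u')² + ∫u² = ||u||_{H^1}², i.e. α = 1 works. No larger α is possible: a(u,u) ≥ α||u||_{H^1}² means (1−α)∫(u')² ≥ (α−c)∫u², and for the modes u_n = sin(nπ(x−x₀)/L) (x₀ the left endpoint) one has ∫u_n²/∫(u_n')² = (L/(nπ))² → 0, so a(u_n,u_n)/||u_n||_{H^1}² → 1. Hence the optimal constant is α = 1.
Therefore α = 1.


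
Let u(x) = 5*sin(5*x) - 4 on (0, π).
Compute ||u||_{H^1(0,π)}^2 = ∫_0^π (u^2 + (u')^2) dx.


||u||_{H^1(0,π)}^2 = -16 + 341*π

u'(x) = 25*cos(5*x).
Expand u² and (u')² and integrate term by term on (0, π), using: for integers n ≥ 1, ∫_0^π sin²(nx) dx = ∫_0^π cos²(nx) dx = π/2; for n ≠ n', ∫_0^π sin(nx)sin(n'x) dx = ∫_0^π cos(nx)cos(n'x) dx = 0; and by product-to-sum, ∫_0^π sin(nx)cos(n'x) dx = ½∫_0^π [sin((n+n')x) + sin((n−n')x)] dx, which is 0 when n+n' is even and 2n/(n²−n'²) when n+n' is odd (it need not vanish on (0, π)). For the constant mode: ∫_0^π 1 dx = π, ∫_0^π cos(nx) dx = 0, ∫_0^π sin(nx) dx = (1−(−1)^n)/n.
  u² squared terms: (-4)²·∫1 dx = 16·π = 16*π;  (5)²·∫sin(5x)² dx = 25·π/2 = 25*π/2.
  u² cross terms: 2·(-4)·(5)·∫1·sin(5x) dx = -40·(2/5) = -16.
  So ∫_0^π u² dx = 16*π + 25*π/2 − 16 = -16 + 57*π/2.
  (u')² squared terms: (25)²·∫cos(5x)² dx = 625·π/2 = 625*π/2.
  So ∫_0^π (u')² dx = 625*π/2.
||u||_{H^1}^2 = (-16 + 57*π/2) + (625*π/2) = -16 + 341*π.


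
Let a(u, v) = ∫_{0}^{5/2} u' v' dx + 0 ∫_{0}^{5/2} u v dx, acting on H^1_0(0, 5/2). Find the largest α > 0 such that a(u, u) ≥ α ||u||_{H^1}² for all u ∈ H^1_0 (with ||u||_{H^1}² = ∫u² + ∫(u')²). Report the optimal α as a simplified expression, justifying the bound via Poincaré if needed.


α = 4*π^2/(25 + 4*π^2)

Coercivity of a(·,·) on H^1_0(0, 5/2) means a(u, u) ≥ α ||u||_{H^1}² for every u ∈ H^1_0.
The interval has length L = 5/2, and Poincaré/coercivity depend only on L. Here a(u, u) = ∫(u')² + (0)·∫u².
Here c = 0, so a(u,u) = ∫(u')² alone. The condition a(u,u) ≥ α||u||_{H^1}² reads (1−α)∫(u')² ≥ (α−c)∫u². Any admissible α is ≤ 1 (rapidly oscillating u have ∫u²/∫(u')² → 0), and α = 1 would force 0 ≥ (1−c)∫u², impossible since c < 1; so 1−α > 0. By the sharp Poincaré inequality on H^1_0 of an interval of length L, ∫(u')² ≥ (π/L)²∫u² with equality for the first sine mode sin(π(x−x₀)/L) (x₀ the left endpoint), so the inequality holds for all u iff (1−α)(π/L)² ≥ α − c, i.e. α ≤ ((π/L)² + c)/((π/L)² + 1) = (1 + c(L/π)²)/(1 + (L/π)²). (Direct route, valid since c ≤ 0: Poincaré gives c∫u² ≥ c(L/π)²∫(u')², so a(u,u) ≥ (1 + c(L/π)²)∫(u')², while ||u||_{H^1}² ≤ (1 + (L/π)²)∫(u')²; dividing yields the same α.) With (π/L)² = 4*π^2/25 and c = 0, the largest admissible constant is α = ((π/L)² + c)/((π/L)² + 1).
Simplifying, α = 4*π^2/(25 + 4*π^2).


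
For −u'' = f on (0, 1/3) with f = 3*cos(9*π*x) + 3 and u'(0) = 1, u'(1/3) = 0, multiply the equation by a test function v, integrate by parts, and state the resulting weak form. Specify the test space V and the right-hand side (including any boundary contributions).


V = H^1(0, 1/3) (v unrestricted at boundary; u is determined up to an additive constant); weak form: ∫_0^1/3 u'v' dx = ∫_0^1/3 (3*cos(9*π*x) + 3) v dx − v(0) for all v ∈ V.

Multiply both sides by a test function v and integrate from 0 to 1/3:
  ∫_0^1/3 −u''(x) v(x) dx = ∫_0^1/3 f(x) v(x) dx.
Integrate the LHS by parts once:
  ∫_0^1/3 −u'' v dx = −[u'(x) v(x)]_0^1/3 + ∫_0^1/3 u'(x) v'(x) dx.
Thus ∫_0^1/3 u'(x) v'(x) dx = ∫_0^1/3 f(x) v(x) dx + [u'(x) v(x)]_0^1/3.
Choose V so that boundary terms are either known or forced to vanish.
u has inhomogeneous Neumann u'(0) = 1, u'(1/3) = 0. [u' v]_0^1/3 = (0)·v(1/3) − (1)·v(0) = − v(0). Take V = H^1(0, 1/3); boundary term becomes part of RHS.
Weak formulation: find u (satisfying any essential BC) such that ∫_0^1/3 u'(x) v'(x) dx = ∫_0^1/3 f v dx − v(0) for all v ∈ V (Neumann data are natural BCs: they enter the RHS as boundary terms).
Substituting f(x) = 3*cos(9*π*x) + 3, the right-hand side is ∫_0^1/3 (3*cos(9*π*x) + 3) v dx − v(0).
Compatibility check (pure Neumann): taking v ≡ 1 ∈ V gives 0 = ∫_0^1/3 f dx + (0) − (1), i.e. ∫_0^1/3 f dx must equal u'(0) − u'(1/3) = 1. Indeed ∫_0^1/3 (3*cos(9*π*x) + 3) dx = 1, so the data are compatible. The solution is then unique only up to an additive constant (fix it e.g. by requiring ∫_0^1/3 u dx = 0).


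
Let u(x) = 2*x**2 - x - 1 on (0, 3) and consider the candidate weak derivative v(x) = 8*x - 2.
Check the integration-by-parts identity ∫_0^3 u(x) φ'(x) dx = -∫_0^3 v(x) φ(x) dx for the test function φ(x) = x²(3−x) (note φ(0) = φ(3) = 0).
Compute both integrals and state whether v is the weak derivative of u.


LHS = -837/20, RHS = -837/10. No, v is not the weak derivative of u.

u(x) = 2*x**2 - x - 1, classical derivative u'(x) = 4*x - 1.
φ(x) = x²(3−x), so φ'(x) = 3*x*(2 - x).
Note φ(0) = φ(3) = 0, so the boundary term u·φ vanishes.
LHS = ∫_0^3 u(x) φ'(x) dx = ∫_0^3 (-6*x^4 + 15*x^3 - 3*x^2 - 6*x) dx. Term by term:
  ∫_0^3 -6*x^4 dx = -1458/5;  ∫_0^3 15*x^3 dx = 1215/4;  ∫_0^3 -3*x^2 dx = -27;
  ∫_0^3 -6*x dx = -27.
Sum: -1458/5 + 1215/4 − 27 − 27 = -837/20.
So LHS = -837/20.
∫_0^3 v(x) φ(x) dx = ∫_0^3 (-8*x^4 + 26*x^3 - 6*x^2) dx. Term by term:
  ∫_0^3 -8*x^4 dx = -1944/5;  ∫_0^3 26*x^3 dx = 1053/2;  ∫_0^3 -6*x^2 dx = -54.
Sum: -1944/5 + 1053/2 − 54 = 837/10.
So RHS = -∫_0^3 v(x) φ(x) dx = -837/10.
LHS − RHS = 837/20 ≠ 0, so the identity fails.
(For a valid weak derivative the identity must hold for EVERY test function, in particular this one. The failure shows v is NOT the weak derivative of u.)
Correct weak derivative would be u'(x) = 4*x - 1.


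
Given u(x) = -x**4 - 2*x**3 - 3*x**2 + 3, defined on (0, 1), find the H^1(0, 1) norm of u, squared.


||u||_{H^1}^2 = 38887/630

The H^1 norm (squared) on an interval (0, L) is
  ||u||_{H^1}^2 = ∫_0^L u(x)^2 dx + ∫_0^L u'(x)^2 dx.
Compute u'(x) = -4*x**3 - 6*x**2 - 6*x.
Then u(x)^2 = x**8 + 4*x**7 + 10*x**6 + 12*x**5 + 3*x**4 - 12*x**3 - 18*x**2 + 9 and u'(x)^2 = 16*x**6 + 48*x**5 + 84*x**4 + 72*x**3 + 36*x**2.
Integrate each monomial from 0 to 1 using ∫_0^1 c·x^n dx = c·1^(n+1)/(n+1):
  ∫_0^1 u(x)^2 dx = ∫_0^1 (x^8 + 4*x^7 + 10*x^6 + 12*x^5 + 3*x^4 - 12*x^3 - 18*x^2 + 9) dx. Term by term:
    ∫_0^1 x^8 dx = 1/9;  ∫_0^1 4*x^7 dx = 1/2;  ∫_0^1 10*x^6 dx = 10/7;
    ∫_0^1 12*x^5 dx = 2;  ∫_0^1 3*x^4 dx = 3/5;  ∫_0^1 -12*x^3 dx = -3;
    ∫_0^1 -18*x^2 dx = -6;  ∫_0^1 9 dx = 9.
  Sum: 1/9 + 1/2 + 10/7 + 2 + 3/5 − 3 − 6 + 9 = 2923/630.
  ∫_0^1 u'(x)^2 dx = ∫_0^1 (16*x^6 + 48*x^5 + 84*x^4 + 72*x^3 + 36*x^2) dx. Term by term:
    ∫_0^1 16*x^6 dx = 16/7;  ∫_0^1 48*x^5 dx = 8;  ∫_0^1 84*x^4 dx = 84/5;
    ∫_0^1 72*x^3 dx = 18;  ∫_0^1 36*x^2 dx = 12.
  Sum: 16/7 + 8 + 84/5 + 18 + 12 = 1998/35.
Adding: ||u||_{H^1}^2 = 2923/630 + 1998/35 = 38887/630.


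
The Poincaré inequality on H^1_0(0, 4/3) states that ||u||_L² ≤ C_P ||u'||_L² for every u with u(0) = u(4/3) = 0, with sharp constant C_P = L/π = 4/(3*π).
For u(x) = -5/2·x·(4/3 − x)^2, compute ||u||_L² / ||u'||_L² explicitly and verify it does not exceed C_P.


||u||_L² / ||u'||_L² = 2*sqrt(14)/21 < C_P = 4/(3*π).

u(x) = -5/2·x·(4/3 − x)^2, so u'(x) = -15*x^2/2 + 40*x/3 - 40/9.
u(x) = -5/2·x·(4/3 − x)^2 vanishes at x = 0 and x = 4/3, so u ∈ H^1_0(0, 4/3). Differentiate via the product rule and integrate the resulting polynomials term by term.
  ∫_0^4/3 u² dx = ∫_0^4/3 (25*x^6/4 - 100*x^5/3 + 200*x^4/3 - 1600*x^3/27 + 1600*x^2/81) dx. Term by term:
    ∫_0^4/3 25*x^6/4 dx = 102400/15309;  ∫_0^4/3 -100*x^5/3 dx = -204800/6561;  ∫_0^4/3 200*x^4/3 dx = 40960/729;
    ∫_0^4/3 -1600*x^3/27 dx = -102400/2187;  ∫_0^4/3 1600*x^2/81 dx = 102400/6561.
  Sum: 102400/15309 − 204800/6561 + 40960/729 − 102400/2187 + 102400/6561 = 20480/45927.
  ∫_0^4/3 (u')² dx = ∫_0^4/3 (225*x^4/4 - 200*x^3 + 2200*x^2/9 - 3200*x/27 + 1600/81) dx. Term by term:
    ∫_0^4/3 225*x^4/4 dx = 1280/27;  ∫_0^4/3 -200*x^3 dx = -12800/81;  ∫_0^4/3 2200*x^2/9 dx = 140800/729;
    ∫_0^4/3 -3200*x/27 dx = -25600/243;  ∫_0^4/3 1600/81 dx = 6400/243.
  Sum: 1280/27 − 12800/81 + 140800/729 − 25600/243 + 6400/243 = 2560/729.
∫_0^4/3 u² dx = 20480/45927, so ||u||_L² = 64*sqrt(35)/567.
∫_0^4/3 (u')² dx = 2560/729, so ||u'||_L² = 16*sqrt(10)/27.
Ratio ||u||_L² / ||u'||_L² = 2*sqrt(14)/21.
Sharp Poincaré constant on H^1_0(0, 4/3) is C_P = L/π = 4/(3*π), achieved by sin(3*π/4·x).
A polynomial bump cannot attain the sharp Poincaré constant (only the first sine eigenfunction does), so the ratio is strictly less than C_P, consistent with ||u||_L² ≤ C_P ||u'||_L².


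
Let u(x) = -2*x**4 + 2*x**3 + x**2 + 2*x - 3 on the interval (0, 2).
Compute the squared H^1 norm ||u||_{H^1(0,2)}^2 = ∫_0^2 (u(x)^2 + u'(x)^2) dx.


||u||_{H^1}^2 = 16286/63

The H^1 norm (squared) on an interval (0, L) is
  ||u||_{H^1}^2 = ∫_0^L u(x)^2 dx + ∫_0^L u'(x)^2 dx.
Compute u'(x) = -8*x**3 + 6*x**2 + 2*x + 2.
Then u(x)^2 = 4*x**8 - 8*x**7 - 4*x**5 + 21*x**4 - 8*x**3 - 2*x**2 - 12*x + 9 and u'(x)^2 = 64*x**6 - 96*x**5 + 4*x**4 - 8*x**3 + 28*x**2 + 8*x + 4.
Integrate each monomial from 0 to 2 using ∫_0^2 c·x^n dx = c·2^(n+1)/(n+1):
  ∫_0^2 u(x)^2 dx = ∫_0^2 (4*x^8 - 8*x^7 - 4*x^5 + 21*x^4 - 8*x^3 - 2*x^2 - 12*x + 9) dx. Term by term:
    ∫_0^2 4*x^8 dx = 2048/9;  ∫_0^2 -8*x^7 dx = -256;  ∫_0^2 -4*x^5 dx = -128/3;
    ∫_0^2 21*x^4 dx = 672/5;  ∫_0^2 -8*x^3 dx = -32;  ∫_0^2 -2*x^2 dx = -16/3;
    ∫_0^2 -12*x dx = -24;  ∫_0^2 9 dx = 18.
  Sum: 2048/9 − 256 − 128/3 + 672/5 − 32 − 16/3 − 24 + 18 = 898/45.
  ∫_0^2 u'(x)^2 dx = ∫_0^2 (64*x^6 - 96*x^5 + 4*x^4 - 8*x^3 + 28*x^2 + 8*x + 4) dx. Term by term:
    ∫_0^2 64*x^6 dx = 8192/7;  ∫_0^2 -96*x^5 dx = -1024;  ∫_0^2 4*x^4 dx = 128/5;
    ∫_0^2 -8*x^3 dx = -32;  ∫_0^2 28*x^2 dx = 224/3;  ∫_0^2 8*x dx = 16;
    ∫_0^2 4 dx = 8.
  Sum: 8192/7 − 1024 + 128/5 − 32 + 224/3 + 16 + 8 = 25048/105.
Adding: ||u||_{H^1}^2 = 898/45 + 25048/105 = 16286/63.


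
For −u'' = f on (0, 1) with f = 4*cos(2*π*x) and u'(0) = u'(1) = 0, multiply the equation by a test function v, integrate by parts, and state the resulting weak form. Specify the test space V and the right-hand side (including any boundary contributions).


V = H^1(0, 1) (no boundary constraint on v; u is determined up to an additive constant); weak form: ∫_0^1 u'v' dx = ∫_0^1 (4*cos(2*π*x)) v dx for all v ∈ V.

Multiply both sides by a test function v and integrate from 0 to 1:
  ∫_0^1 −u''(x) v(x) dx = ∫_0^1 f(x) v(x) dx.
Integrate the LHS by parts once:
  ∫_0^1 −u'' v dx = −[u'(x) v(x)]_0^1 + ∫_0^1 u'(x) v'(x) dx.
Thus ∫_0^1 u'(x) v'(x) dx = ∫_0^1 f(x) v(x) dx + [u'(x) v(x)]_0^1.
Choose V so that boundary terms are either known or forced to vanish.
u has homogeneous Neumann: u'(0) = u'(1) = 0. So [u' v]_0^1 = 0·v(1) − 0·v(0) = 0 for any v; take V = H^1(0, 1).
Weak formulation: find u (satisfying any essential BC) such that ∫_0^1 u'(x) v'(x) dx = ∫_0^1 f v dx for all v ∈ V (homogeneous Neumann, so boundary terms vanish).
Substituting f(x) = 4*cos(2*π*x), the right-hand side is ∫_0^1 (4*cos(2*π*x)) v dx.
Compatibility check (pure Neumann): taking v ≡ 1 ∈ V gives 0 = ∫_0^1 f dx + (0) − (0), i.e. ∫_0^1 f dx must equal u'(0) − u'(1) = 0. Indeed ∫_0^1 (4*cos(2*π*x)) dx = 0, so the data are compatible. The solution is then unique only up to an additive constant (fix it e.g. by requiring ∫_0^1 u dx = 0).


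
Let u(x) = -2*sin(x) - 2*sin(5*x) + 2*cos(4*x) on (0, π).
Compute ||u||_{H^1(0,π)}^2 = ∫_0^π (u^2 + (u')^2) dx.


||u||_{H^1(0,π)}^2 = -5984/45 + 90*π

u'(x) = -8*sin(4*x) - 2*cos(x) - 10*cos(5*x).
Expand u² and (u')² and integrate term by term on (0, π), using: for integers n ≥ 1, ∫_0^π sin²(nx) dx = ∫_0^π cos²(nx) dx = π/2; for n ≠ n', ∫_0^π sin(nx)sin(n'x) dx = ∫_0^π cos(nx)cos(n'x) dx = 0; and by product-to-sum, ∫_0^π sin(nx)cos(n'x) dx = ½∫_0^π [sin((n+n')x) + sin((n−n')x)] dx, which is 0 when n+n' is even and 2n/(n²−n'²) when n+n' is odd (it need not vanish on (0, π)).
  u² squared terms: (-2)²·∫sin(x)² dx = 4·π/2 = 2*π;  (-2)²·∫sin(5x)² dx = 4·π/2 = 2*π;  (2)²·∫cos(4x)² dx = 4·π/2 = 2*π.
  u² cross terms: 2·(-2)·(-2)·∫sin(x)·sin(5x) dx = 8·(0) = 0;  2·(-2)·(2)·∫sin(x)·cos(4x) dx = -8·(-2/15) = 16/15;  2·(-2)·(2)·∫sin(5x)·cos(4x) dx = -8·(10/9) = -80/9.
  So ∫_0^π u² dx = 2*π + 2*π + 2*π + 0 + 16/15 − 80/9 = -352/45 + 6*π.
  (u')² squared terms: (-10)²·∫cos(5x)² dx = 100·π/2 = 50*π;  (-8)²·∫sin(4x)² dx = 64·π/2 = 32*π;  (-2)²·∫cos(x)² dx = 4·π/2 = 2*π.
  (u')² cross terms: 2·(-10)·(-8)·∫cos(5x)·sin(4x) dx = 160·(-8/9) = -1280/9;  2·(-10)·(-2)·∫cos(5x)·cos(x) dx = 40·(0) = 0;  2·(-8)·(-2)·∫sin(4x)·cos(x) dx = 32·(8/15) = 256/15.
  So ∫_0^π (u')² dx = 50*π + 32*π + 2*π − 1280/9 + 0 + 256/15 = -5632/45 + 84*π.
||u||_{H^1}^2 = (-352/45 + 6*π) + (-5632/45 + 84*π) = -5984/45 + 90*π.


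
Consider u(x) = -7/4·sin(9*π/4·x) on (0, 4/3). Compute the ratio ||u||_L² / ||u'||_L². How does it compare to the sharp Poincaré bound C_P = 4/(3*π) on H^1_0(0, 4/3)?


||u||_L² / ||u'||_L² = 4/(9*π) < C_P = 4/(3*π).

u(x) = -7/4·sin(9*π/4·x), so u'(x) = -63*π*cos(9*π*x/4)/16.
Writing u(x) = A·sin(kπx/L) with A = -7/4 and k = 3, use ∫_0^L sin²(kπx/L) dx = L/2 and ∫_0^L cos²(kπx/L) dx = L/2.
u² = 49/16·sin²(9*π/4·x) and (u')² = 3969*π^2/256·cos²(9*π/4·x), and each of sin², cos² integrates to L/2 = 2/3 over (0, 4/3).
∫_0^4/3 u² dx = 49/24, so ||u||_L² = 7*sqrt(6)/12.
∫_0^4/3 (u')² dx = 1323*π^2/128, so ||u'||_L² = 21*sqrt(6)*π/16.
Ratio ||u||_L² / ||u'||_L² = 4/(9*π).
Sharp Poincaré constant on H^1_0(0, 4/3) is C_P = L/π = 4/(3*π), achieved by sin(3*π/4·x).
This is the k = 3 harmonic; the ratio L/(kπ) is strictly less than C_P = L/π, consistent with the sharp inequality ||u||_L² ≤ C_P ||u'||_L².


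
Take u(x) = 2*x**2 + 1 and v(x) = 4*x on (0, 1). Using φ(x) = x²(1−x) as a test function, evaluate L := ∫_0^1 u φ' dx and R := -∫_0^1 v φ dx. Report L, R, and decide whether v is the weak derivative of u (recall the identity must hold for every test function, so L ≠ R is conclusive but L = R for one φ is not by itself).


LHS = -1/5, RHS = -1/5. Yes, v = u' weakly.

u(x) = 2*x**2 + 1, classical derivative u'(x) = 4*x.
φ(x) = x²(1−x), so φ'(x) = x*(2 - 3*x).
Note φ(0) = φ(1) = 0, so the boundary term u·φ vanishes.
LHS = ∫_0^1 u(x) φ'(x) dx = ∫_0^1 (-6*x^4 + 4*x^3 - 3*x^2 + 2*x) dx. Term by term:
  ∫_0^1 -6*x^4 dx = -6/5;  ∫_0^1 4*x^3 dx = 1;  ∫_0^1 -3*x^2 dx = -1;
  ∫_0^1 2*x dx = 1.
Sum: -6/5 + 1 − 1 + 1 = -1/5.
So LHS = -1/5.
∫_0^1 v(x) φ(x) dx = ∫_0^1 (-4*x^4 + 4*x^3) dx. Term by term:
  ∫_0^1 -4*x^4 dx = -4/5;  ∫_0^1 4*x^3 dx = 1.
Sum: -4/5 + 1 = 1/5.
So RHS = -∫_0^1 v(x) φ(x) dx = -1/5.
LHS = RHS, so the identity holds for this test φ.
Moreover u is smooth here and v(x) = u'(x) = 4*x pointwise, so the identity holds for every test function. Hence v is the weak derivative of u.


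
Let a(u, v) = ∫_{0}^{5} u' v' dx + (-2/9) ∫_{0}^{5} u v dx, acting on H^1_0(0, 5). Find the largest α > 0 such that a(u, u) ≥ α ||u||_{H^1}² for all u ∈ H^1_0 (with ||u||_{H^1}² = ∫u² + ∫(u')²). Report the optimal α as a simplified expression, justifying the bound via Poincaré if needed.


α = (-50/9 + π^2)/(π^2 + 25)

Coercivity of a(·,·) on H^1_0(0, 5) means a(u, u) ≥ α ||u||_{H^1}² for every u ∈ H^1_0.
The interval has length L = 5, and Poincaré/coercivity depend only on L. Here a(u, u) = ∫(u')² + (-2/9)·∫u².
Here c = -2/9 < 0 with |c| < (π/L)² = π^2/25, so coercivity still holds. The condition a(u,u) ≥ α||u||_{H^1}² reads (1−α)∫(u')² ≥ (α−c)∫u². Any admissible α is ≤ 1 (rapidly oscillating u have ∫u²/∫(u')² → 0), and α = 1 would force 0 ≥ (1−c)∫u², impossible since c < 1; so 1−α > 0. By the sharp Poincaré inequality on H^1_0 of an interval of length L, ∫(u')² ≥ (π/L)²∫u² with equality for the first sine mode sin(π(x−x₀)/L) (x₀ the left endpoint), so the inequality holds for all u iff (1−α)(π/L)² ≥ α − c, i.e. α ≤ ((π/L)² + c)/((π/L)² + 1) = (1 + c(L/π)²)/(1 + (L/π)²). (Direct route, valid since c ≤ 0: Poincaré gives c∫u² ≥ c(L/π)²∫(u')², so a(u,u) ≥ (1 + c(L/π)²)∫(u')², while ||u||_{H^1}² ≤ (1 + (L/π)²)∫(u')²; dividing yields the same α.) With (π/L)² = π^2/25 and c = -2/9, the largest admissible constant is α = ((π/L)² + c)/((π/L)² + 1).
Simplifying, α = (-50/9 + π^2)/(π^2 + 25).


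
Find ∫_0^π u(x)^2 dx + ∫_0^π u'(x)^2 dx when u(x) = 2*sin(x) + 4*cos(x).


||u||_{H^1(0,π)}^2 = 20*π

u'(x) = -4*sin(x) + 2*cos(x).
Expand u² and (u')² and integrate term by term on (0, π), using: for integers n ≥ 1, ∫_0^π sin²(nx) dx = ∫_0^π cos²(nx) dx = π/2; for n ≠ n', ∫_0^π sin(nx)sin(n'x) dx = ∫_0^π cos(nx)cos(n'x) dx = 0; and by product-to-sum, ∫_0^π sin(nx)cos(n'x) dx = ½∫_0^π [sin((n+n')x) + sin((n−n')x)] dx, which is 0 when n+n' is even and 2n/(n²−n'²) when n+n' is odd (it need not vanish on (0, π)).
  u² squared terms: (2)²·∫sin(x)² dx = 4·π/2 = 2*π;  (4)²·∫cos(x)² dx = 16·π/2 = 8*π.
  u² cross terms: 2·(2)·(4)·∫sin(x)·cos(x) dx = 16·(0) = 0.
  So ∫_0^π u² dx = 2*π + 8*π + 0 = 10*π.
  (u')² squared terms: (-4)²·∫sin(x)² dx = 16·π/2 = 8*π;  (2)²·∫cos(x)² dx = 4·π/2 = 2*π.
  (u')² cross terms: 2·(-4)·(2)·∫sin(x)·cos(x) dx = -16·(0) = 0.
  So ∫_0^π (u')² dx = 8*π + 2*π + 0 = 10*π.
||u||_{H^1}^2 = (10*π) + (10*π) = 20*π.
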